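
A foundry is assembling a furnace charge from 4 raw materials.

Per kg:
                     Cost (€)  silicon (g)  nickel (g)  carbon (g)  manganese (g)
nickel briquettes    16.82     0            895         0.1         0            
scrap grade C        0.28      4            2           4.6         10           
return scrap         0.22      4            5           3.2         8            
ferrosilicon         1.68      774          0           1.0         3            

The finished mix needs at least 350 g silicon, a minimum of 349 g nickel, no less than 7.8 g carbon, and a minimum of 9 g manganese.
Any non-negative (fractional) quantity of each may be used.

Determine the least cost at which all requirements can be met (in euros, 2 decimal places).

€7.59

This is a linear program. Let x1 = kg of nickel briquettes, x2 = kg of scrap grade C, x3 = kg of return scrap, x4 = kg of ferrosilicon.
Minimize 16.82x1 + 0.28x2 + 0.22x3 + 1.68x4 with:
  4x2 + 4x3 + 774x4 ≥ 350   (silicon)
  895x1 + 2x2 + 5x3 ≥ 349   (nickel)
  0.1x1 + 4.6x2 + 3.2x3 + 1x4 ≥ 7.8   (carbon)
  10x2 + 8x3 + 3x4 ≥ 9   (manganese)
  x1, x2, x3, x4 ≥ 0.
The cheapest feasible vertex uses only nickel briquettes, return scrap, ferrosilicon; scrap grade C is not used. There the silicon, nickel, carbon constraints are tight.
Optimal quantities: nickel briquettes = 0.3772 kg, return scrap = 2.288 kg, ferrosilicon = 0.4404 kg.
Objective = 16.82·0.3772 + 0.22·2.288 + 1.68·0.4404 = 7.5877.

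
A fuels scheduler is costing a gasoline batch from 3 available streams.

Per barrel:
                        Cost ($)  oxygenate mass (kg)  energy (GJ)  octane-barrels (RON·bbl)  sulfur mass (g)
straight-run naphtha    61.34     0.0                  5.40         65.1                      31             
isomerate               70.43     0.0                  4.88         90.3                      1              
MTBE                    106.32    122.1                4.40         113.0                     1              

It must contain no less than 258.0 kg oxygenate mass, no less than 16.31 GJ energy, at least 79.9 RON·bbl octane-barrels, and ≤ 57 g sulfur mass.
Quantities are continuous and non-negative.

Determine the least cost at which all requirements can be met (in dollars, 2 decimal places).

$304.32

Let x1 = barrels of straight-run naphtha, x2 = barrels of isomerate, x3 = barrels of MTBE.
Minimize 61.34x1 + 70.43x2 + 106.32x3 with:
  122.1x3 ≥ 258   (oxygenate mass)
  5.4x1 + 4.88x2 + 4.4x3 ≥ 16.31   (energy)
  65.1x1 + 90.3x2 + 113x3 ≥ 79.9   (octane-barrels)
  31x1 + 1x2 + 1x3 ≤ 57   (sulfur mass)
  x1, x2, x3 ≥ 0.
The cheapest feasible vertex uses only straight-run naphtha, MTBE; isomerate is not used. Binding constraints: oxygenate mass and energy.
That vertex is x1 = 1.29865, x3 = 2.11302.
Hence cost = 61.34·1.29865 + 106.32·2.11302 = $304.3155.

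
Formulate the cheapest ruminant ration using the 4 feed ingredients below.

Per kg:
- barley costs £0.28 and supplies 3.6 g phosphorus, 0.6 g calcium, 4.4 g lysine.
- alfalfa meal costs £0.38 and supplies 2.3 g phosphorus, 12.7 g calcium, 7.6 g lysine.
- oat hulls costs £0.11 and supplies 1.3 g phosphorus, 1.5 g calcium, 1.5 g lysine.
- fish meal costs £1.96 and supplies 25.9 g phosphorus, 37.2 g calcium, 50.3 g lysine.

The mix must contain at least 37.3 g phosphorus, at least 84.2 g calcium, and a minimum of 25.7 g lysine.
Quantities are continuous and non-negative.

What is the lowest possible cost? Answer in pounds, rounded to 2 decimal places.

Let x1 = kg of barley, x2 = kg of alfalfa meal, x3 = kg of oat hulls, x4 = kg of fish meal.
Minimise 0.28x1 + 0.38x2 + 0.11x3 + 1.96x4 s.t.:
  3.6x1 + 2.3x2 + 1.3x3 + 25.9x4 ≥ 37.3   (phosphorus)
  0.6x1 + 12.7x2 + 1.5x3 + 37.2x4 ≥ 84.2   (calcium)
  4.4x1 + 7.6x2 + 1.5x3 + 50.3x4 ≥ 25.7   (lysine)
  x1, x2, x3, x4 ≥ 0.
The cheapest feasible vertex uses only alfalfa meal, fish meal; barley, oat hulls are not used. Binding constraints: phosphorus and calcium.
Solving gives x2 = 3.259, x4 = 1.151.
Cost = 0.38·3.259 + 1.96·1.151 = 3.4944.

£3.49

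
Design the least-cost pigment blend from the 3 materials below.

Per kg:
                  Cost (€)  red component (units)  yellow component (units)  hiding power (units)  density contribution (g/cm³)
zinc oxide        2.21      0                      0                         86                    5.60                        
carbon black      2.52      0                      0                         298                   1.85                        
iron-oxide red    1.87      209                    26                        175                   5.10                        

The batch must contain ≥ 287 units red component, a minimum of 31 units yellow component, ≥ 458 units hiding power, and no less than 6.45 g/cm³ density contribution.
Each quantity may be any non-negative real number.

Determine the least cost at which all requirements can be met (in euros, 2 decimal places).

Let x1 = kg of zinc oxide, x2 = kg of carbon black, x3 = kg of iron-oxide red.
min 2.21x1 + 2.52x2 + 1.87x3 subject to:
  209x3 ≥ 287   (red component)
  26x3 ≥ 31   (yellow component)
  86x1 + 298x2 + 175x3 ≥ 458   (hiding power)
  5.6x1 + 1.85x2 + 5.1x3 ≥ 6.45   (density contribution)
  x1, x2, x3 ≥ 0.
The optimal basis is {carbon black, iron-oxide red}; zinc oxide drops out. Binding constraints: red component and hiding power.
That vertex is x2 = 0.7305, x3 = 1.373.
Cost = 2.52·0.7305 + 1.87·1.373 = 4.4084.

€4.41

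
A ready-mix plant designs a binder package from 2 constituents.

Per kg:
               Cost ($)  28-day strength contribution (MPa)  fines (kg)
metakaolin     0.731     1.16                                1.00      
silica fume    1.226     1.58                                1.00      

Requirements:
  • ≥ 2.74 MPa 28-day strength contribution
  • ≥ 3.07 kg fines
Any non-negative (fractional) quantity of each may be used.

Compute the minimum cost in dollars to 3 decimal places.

Treat it as an LP. Let x1 = kg of metakaolin, x2 = kg of silica fume.
min 0.731x1 + 1.226x2 s.t.:
  1.16x1 + 1.58x2 ≥ 2.74   (28-day strength contribution)
  1x1 + 1x2 ≥ 3.07   (fines)
  x1, x2 ≥ 0.
At the optimum only metakaolin is positive (silica fume = 0). Binding constraint: fines.
Solving gives x1 = 3.07.
Total cost: 0.731·3.07 = 2.24417.

$2.244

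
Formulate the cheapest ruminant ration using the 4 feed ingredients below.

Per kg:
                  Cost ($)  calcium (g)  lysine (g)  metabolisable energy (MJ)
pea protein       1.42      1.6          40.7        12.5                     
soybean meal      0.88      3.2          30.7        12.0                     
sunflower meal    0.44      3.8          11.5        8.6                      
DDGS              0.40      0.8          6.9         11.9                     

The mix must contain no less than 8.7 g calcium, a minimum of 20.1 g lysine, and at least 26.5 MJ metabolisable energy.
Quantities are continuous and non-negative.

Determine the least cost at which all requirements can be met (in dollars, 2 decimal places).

$1.21

Let x1 = kg of pea protein, x2 = kg of soybean meal, x3 = kg of sunflower meal, x4 = kg of DDGS.
Minimise 1.42x1 + 0.88x2 + 0.44x3 + 0.4x4 s.t.:
  1.6x1 + 3.2x2 + 3.8x3 + 0.8x4 ≥ 8.7   (calcium)
  40.7x1 + 30.7x2 + 11.5x3 + 6.9x4 ≥ 20.1   (lysine)
  12.5x1 + 12x2 + 8.6x3 + 11.9x4 ≥ 26.5   (metabolisable energy)
  x1, x2, x3, x4 ≥ 0.
At the optimum only sunflower meal, DDGS are positive (pea protein, soybean meal = 0). The calcium and metabolisable energy requirements are met with equality.
That vertex is x3 = 2.147, x4 = 0.675.
Hence cost = 0.44·2.147 + 0.4·0.675 = $1.2147.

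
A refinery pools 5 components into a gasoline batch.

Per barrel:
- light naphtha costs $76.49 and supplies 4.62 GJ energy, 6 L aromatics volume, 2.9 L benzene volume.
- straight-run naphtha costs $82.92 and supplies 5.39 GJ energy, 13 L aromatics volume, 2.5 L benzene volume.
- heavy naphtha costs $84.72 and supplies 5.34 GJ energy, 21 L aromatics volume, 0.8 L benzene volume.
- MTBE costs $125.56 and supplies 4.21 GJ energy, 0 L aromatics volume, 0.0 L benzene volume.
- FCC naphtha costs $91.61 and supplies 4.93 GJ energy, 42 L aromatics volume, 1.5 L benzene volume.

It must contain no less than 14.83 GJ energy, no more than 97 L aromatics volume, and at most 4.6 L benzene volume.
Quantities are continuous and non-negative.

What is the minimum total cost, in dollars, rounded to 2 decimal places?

Treat it as an LP. Let x1 = barrels of light naphtha, x2 = barrels of straight-run naphtha, x3 = barrels of heavy naphtha, x4 = barrels of MTBE, x5 = barrels of FCC naphtha.
Minimise 76.49x1 + 82.92x2 + 84.72x3 + 125.56x4 + 91.61x5 with:
  4.62x1 + 5.39x2 + 5.34x3 + 4.21x4 + 4.93x5 ≥ 14.83   (energy)
  6x1 + 13x2 + 21x3 + 42x5 ≤ 97   (aromatics volume)
  2.9x1 + 2.5x2 + 0.8x3 + 1.5x5 ≤ 4.6   (benzene volume)
  x1, x2, x3, x4, x5 ≥ 0.
The minimum-cost mix takes nothing from light naphtha, MTBE, FCC naphtha — only straight-run naphtha, heavy naphtha. There the energy and benzene volume constraints are tight.
Optimal quantities: straight-run naphtha = 1.405 barrels, heavy naphtha = 1.359 barrels.
Hence cost = 82.92·1.405 + 84.72·1.359 = $231.6371.

$231.64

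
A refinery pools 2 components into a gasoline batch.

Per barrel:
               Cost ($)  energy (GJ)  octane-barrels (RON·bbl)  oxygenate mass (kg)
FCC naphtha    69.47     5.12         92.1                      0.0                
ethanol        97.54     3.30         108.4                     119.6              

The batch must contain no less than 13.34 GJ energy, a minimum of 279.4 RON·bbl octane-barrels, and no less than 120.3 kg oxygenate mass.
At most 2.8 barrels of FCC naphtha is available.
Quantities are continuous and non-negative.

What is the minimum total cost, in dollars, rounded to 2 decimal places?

Treat it as an LP. Let x1 = barrels of FCC naphtha, x2 = barrels of ethanol.
Minimize 69.47x1 + 97.54x2 with:
  5.12x1 + 3.3x2 ≥ 13.34   (energy)
  92.1x1 + 108.4x2 ≥ 279.4   (octane-barrels)
  119.6x2 ≥ 120.3   (oxygenate mass)
  x1 ≤ 2.8
  x1, x2 ≥ 0.
Both inputs are positive at the optimum. The energy and oxygenate mass requirements are met with equality.
Solving gives x1 = 1.957, x2 = 1.006.
Objective = 69.47·1.957 + 97.54·1.006 = 234.0780.

$234.08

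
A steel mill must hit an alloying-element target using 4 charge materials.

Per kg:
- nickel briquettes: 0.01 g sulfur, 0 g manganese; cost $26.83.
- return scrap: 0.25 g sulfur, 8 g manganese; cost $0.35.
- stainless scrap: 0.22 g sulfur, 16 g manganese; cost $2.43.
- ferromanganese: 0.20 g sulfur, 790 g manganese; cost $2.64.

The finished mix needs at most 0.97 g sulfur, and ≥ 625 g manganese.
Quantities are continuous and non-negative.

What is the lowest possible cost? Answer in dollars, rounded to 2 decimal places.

$2.09

Treat it as an LP. Let x1 = kg of nickel briquettes, x2 = kg of return scrap, x3 = kg of stainless scrap, x4 = kg of ferromanganese.
min 26.83x1 + 0.35x2 + 2.43x3 + 2.64x4 subject to:
  0.01x1 + 0.25x2 + 0.22x3 + 0.2x4 ≤ 0.97   (sulfur)
  8x2 + 16x3 + 790x4 ≥ 625   (manganese)
  x1, x2, x3, x4 ≥ 0.
The cheapest feasible vertex uses only ferromanganese; nickel briquettes, return scrap, stainless scrap are not used. There the manganese constraint is tight.
Solving gives x4 = 0.7911.
Hence cost = 2.64·0.7911 = $2.0885.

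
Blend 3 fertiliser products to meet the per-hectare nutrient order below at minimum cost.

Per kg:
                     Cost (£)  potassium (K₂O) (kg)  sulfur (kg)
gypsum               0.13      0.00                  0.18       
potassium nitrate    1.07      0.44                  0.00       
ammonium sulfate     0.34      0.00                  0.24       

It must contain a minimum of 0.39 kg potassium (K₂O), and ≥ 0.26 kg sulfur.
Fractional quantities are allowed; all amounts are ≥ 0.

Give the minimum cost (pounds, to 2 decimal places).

£1.14

Let x1 = kg of gypsum, x2 = kg of potassium nitrate, x3 = kg of ammonium sulfate.
Minimize 0.13x1 + 1.07x2 + 0.34x3 subject to:
  0.44x2 ≥ 0.39   (potassium (K₂O))
  0.18x1 + 0.24x3 ≥ 0.26   (sulfur)
  x1, x2, x3 ≥ 0.
The minimum-cost mix takes nothing from ammonium sulfate — only gypsum, potassium nitrate. Binding constraints: potassium (K₂O) and sulfur.
So gypsum = 1.444 kg, potassium nitrate = 0.8864 kg.
Cost = 0.13·1.444 + 1.07·0.8864 = 1.1362.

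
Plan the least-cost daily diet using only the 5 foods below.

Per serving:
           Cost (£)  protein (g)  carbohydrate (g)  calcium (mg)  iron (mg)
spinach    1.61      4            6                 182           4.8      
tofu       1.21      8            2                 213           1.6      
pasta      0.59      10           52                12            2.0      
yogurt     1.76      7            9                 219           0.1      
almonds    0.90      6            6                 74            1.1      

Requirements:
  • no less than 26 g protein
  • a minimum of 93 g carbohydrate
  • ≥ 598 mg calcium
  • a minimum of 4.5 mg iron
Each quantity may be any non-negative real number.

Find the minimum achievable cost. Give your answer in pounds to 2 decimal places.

£4.28

This is a linear program. Let x1 = servings of spinach, x2 = servings of tofu, x3 = servings of pasta, x4 = servings of yogurt, x5 = servings of almonds.
min 1.61x1 + 1.21x2 + 0.59x3 + 1.76x4 + 0.9x5 subject to:
  4x1 + 8x2 + 10x3 + 7x4 + 6x5 ≥ 26   (protein)
  6x1 + 2x2 + 52x3 + 9x4 + 6x5 ≥ 93   (carbohydrate)
  182x1 + 213x2 + 12x3 + 219x4 + 74x5 ≥ 598   (calcium)
  4.8x1 + 1.6x2 + 2x3 + 0.1x4 + 1.1x5 ≥ 4.5   (iron)
  x1, x2, x3, x4, x5 ≥ 0.
The optimal basis is {tofu, pasta}; spinach, yogurt, almonds drop out. The carbohydrate and calcium requirements are met with equality.
Optimal quantities: tofu = 2.713 servings, pasta = 1.684 servings.
Total cost: 1.21·2.713 + 0.59·1.684 = 4.2763.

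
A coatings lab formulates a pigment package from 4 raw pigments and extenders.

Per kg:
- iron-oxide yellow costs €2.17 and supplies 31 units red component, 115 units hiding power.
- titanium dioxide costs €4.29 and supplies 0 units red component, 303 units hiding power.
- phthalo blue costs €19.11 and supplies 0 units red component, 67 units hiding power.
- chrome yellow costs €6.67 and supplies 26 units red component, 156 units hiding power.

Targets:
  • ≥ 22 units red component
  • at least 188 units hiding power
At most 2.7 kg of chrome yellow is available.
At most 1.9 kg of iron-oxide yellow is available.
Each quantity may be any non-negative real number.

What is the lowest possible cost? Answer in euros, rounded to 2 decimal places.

€3.05

Let x1 = kg of iron-oxide yellow, x2 = kg of titanium dioxide, x3 = kg of phthalo blue, x4 = kg of chrome yellow.
min 2.17x1 + 4.29x2 + 19.11x3 + 6.67x4 with:
  31x1 + 26x4 ≥ 22   (red component)
  115x1 + 303x2 + 67x3 + 156x4 ≥ 188   (hiding power)
  x4 ≤ 2.7
  x1 ≤ 1.9
  x1, x2, x3, x4 ≥ 0.
At the optimum only iron-oxide yellow, titanium dioxide are positive (phthalo blue, chrome yellow = 0). The red component and hiding power requirements are met with equality.
Optimal quantities: iron-oxide yellow = 0.7097 kg, titanium dioxide = 0.3511 kg.
Hence cost = 2.17·0.7097 + 4.29·0.3511 = €3.0463.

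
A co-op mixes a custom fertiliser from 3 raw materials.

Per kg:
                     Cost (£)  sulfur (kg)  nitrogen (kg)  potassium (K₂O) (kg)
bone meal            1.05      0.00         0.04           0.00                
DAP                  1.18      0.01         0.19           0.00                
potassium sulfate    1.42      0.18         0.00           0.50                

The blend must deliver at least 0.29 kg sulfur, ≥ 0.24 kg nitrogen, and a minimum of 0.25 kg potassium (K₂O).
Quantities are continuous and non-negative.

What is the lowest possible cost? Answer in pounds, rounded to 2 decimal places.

Let x1 = kg of bone meal, x2 = kg of DAP, x3 = kg of potassium sulfate.
Minimise 1.05x1 + 1.18x2 + 1.42x3 with:
  0.01x2 + 0.18x3 ≥ 0.29   (sulfur)
  0.04x1 + 0.19x2 ≥ 0.24   (nitrogen)
  0.5x3 ≥ 0.25   (potassium (K₂O))
  x1, x2, x3 ≥ 0.
The cheapest feasible vertex uses only DAP, potassium sulfate; bone meal is not used. The sulfur and nitrogen requirements are met with equality.
That vertex is x2 = 1.263, x3 = 1.541.
Total cost: 1.18·1.263 + 1.42·1.541 = 3.6786.

£3.68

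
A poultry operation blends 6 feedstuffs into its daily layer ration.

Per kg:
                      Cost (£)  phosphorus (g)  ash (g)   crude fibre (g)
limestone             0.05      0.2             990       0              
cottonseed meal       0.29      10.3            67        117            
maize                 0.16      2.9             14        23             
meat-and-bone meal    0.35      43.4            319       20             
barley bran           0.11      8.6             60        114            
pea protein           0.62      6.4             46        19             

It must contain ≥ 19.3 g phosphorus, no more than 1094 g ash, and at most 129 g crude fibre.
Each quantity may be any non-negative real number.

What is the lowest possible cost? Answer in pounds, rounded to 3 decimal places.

£0.156

This is a linear program. Let x1 = kg of limestone, x2 = kg of cottonseed meal, x3 = kg of maize, x4 = kg of meat-and-bone meal, x5 = kg of barley bran, x6 = kg of pea protein.
Minimize 0.05x1 + 0.29x2 + 0.16x3 + 0.35x4 + 0.11x5 + 0.62x6 subject to:
  0.2x1 + 10.3x2 + 2.9x3 + 43.4x4 + 8.6x5 + 6.4x6 ≥ 19.3   (phosphorus)
  990x1 + 67x2 + 14x3 + 319x4 + 60x5 + 46x6 ≤ 1094   (ash)
  117x2 + 23x3 + 20x4 + 114x5 + 19x6 ≤ 129   (crude fibre)
  x1, x2, x3, x4, x5, x6 ≥ 0.
At the optimum only meat-and-bone meal is positive (limestone, cottonseed meal, maize, barley bran, pea protein = 0). There the phosphorus constraint is tight.
That vertex is x4 = 0.4447.
Hence cost = 0.35·0.4447 = £0.15565.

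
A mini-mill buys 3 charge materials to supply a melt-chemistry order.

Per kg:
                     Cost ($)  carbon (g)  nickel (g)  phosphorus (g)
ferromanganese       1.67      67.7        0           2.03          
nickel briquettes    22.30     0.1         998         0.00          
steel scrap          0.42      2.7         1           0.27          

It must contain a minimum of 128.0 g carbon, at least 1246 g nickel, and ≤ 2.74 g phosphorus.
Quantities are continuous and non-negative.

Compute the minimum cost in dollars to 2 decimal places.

$8168.89

Let x1 = kg of ferromanganese, x2 = kg of nickel briquettes, x3 = kg of steel scrap.
min 1.67x1 + 22.3x2 + 0.42x3 with:
  67.7x1 + 0.1x2 + 2.7x3 ≥ 128   (carbon)
  998x2 + 1x3 ≥ 1246   (nickel)
  2.03x1 + 0.27x3 ≤ 2.74   (phosphorus)
  x1, x2, x3 ≥ 0.
At the optimum only ferromanganese, nickel briquettes are positive (steel scrap = 0). Binding constraints: carbon and phosphorus.
That vertex is x1 = 1.34975, x2 = 366.217.
Total cost: 1.67·1.34975 + 22.3·366.217 = 8168.8932.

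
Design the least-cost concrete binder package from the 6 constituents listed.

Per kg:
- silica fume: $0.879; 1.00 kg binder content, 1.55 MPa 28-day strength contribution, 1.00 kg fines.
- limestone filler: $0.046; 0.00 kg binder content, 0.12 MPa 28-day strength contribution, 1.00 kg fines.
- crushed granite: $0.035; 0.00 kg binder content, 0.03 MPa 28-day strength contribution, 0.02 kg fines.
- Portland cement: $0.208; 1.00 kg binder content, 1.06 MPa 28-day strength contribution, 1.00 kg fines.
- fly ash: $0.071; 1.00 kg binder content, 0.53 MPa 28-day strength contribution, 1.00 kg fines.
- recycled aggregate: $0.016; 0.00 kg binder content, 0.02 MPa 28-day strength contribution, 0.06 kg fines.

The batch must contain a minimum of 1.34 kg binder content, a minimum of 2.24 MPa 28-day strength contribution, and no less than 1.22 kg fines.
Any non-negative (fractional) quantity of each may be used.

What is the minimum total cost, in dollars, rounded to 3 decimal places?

Treat it as an LP. Let x1 = kg of silica fume, x2 = kg of limestone filler, x3 = kg of crushed granite, x4 = kg of Portland cement, x5 = kg of fly ash, x6 = kg of recycled aggregate.
min 0.879x1 + 0.046x2 + 0.035x3 + 0.208x4 + 0.071x5 + 0.016x6 with:
  1x1 + 1x4 + 1x5 ≥ 1.34   (binder content)
  1.55x1 + 0.12x2 + 0.03x3 + 1.06x4 + 0.53x5 + 0.02x6 ≥ 2.24   (28-day strength contribution)
  1x1 + 1x2 + 0.02x3 + 1x4 + 1x5 + 0.06x6 ≥ 1.22   (fines)
  x1, x2, x3, x4, x5, x6 ≥ 0.
At the optimum only fly ash is positive (silica fume, limestone filler, crushed granite, Portland cement, recycled aggregate = 0). Binding constraint: 28-day strength contribution.
So fly ash = 4.226 kg.
Cost = 0.071·4.226 = 0.30005.

$0.300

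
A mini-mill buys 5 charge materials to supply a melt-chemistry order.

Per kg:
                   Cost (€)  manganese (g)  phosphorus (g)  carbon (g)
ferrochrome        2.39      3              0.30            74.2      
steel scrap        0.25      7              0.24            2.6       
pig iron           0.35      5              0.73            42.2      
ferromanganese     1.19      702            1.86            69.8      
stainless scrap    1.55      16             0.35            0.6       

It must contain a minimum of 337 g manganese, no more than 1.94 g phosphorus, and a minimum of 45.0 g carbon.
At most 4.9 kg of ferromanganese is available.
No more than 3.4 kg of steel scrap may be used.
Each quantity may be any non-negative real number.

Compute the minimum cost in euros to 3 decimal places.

Treat it as an LP. Let x1 = kg of ferrochrome, x2 = kg of steel scrap, x3 = kg of pig iron, x4 = kg of ferromanganese, x5 = kg of stainless scrap.
Minimize 2.39x1 + 0.25x2 + 0.35x3 + 1.19x4 + 1.55x5 subject to:
  3x1 + 7x2 + 5x3 + 702x4 + 16x5 ≥ 337   (manganese)
  0.3x1 + 0.24x2 + 0.73x3 + 1.86x4 + 0.35x5 ≤ 1.94   (phosphorus)
  74.2x1 + 2.6x2 + 42.2x3 + 69.8x4 + 0.6x5 ≥ 45   (carbon)
  x4 ≤ 4.9
  x2 ≤ 3.4
  x1, x2, x3, x4, x5 ≥ 0.
The optimal basis is {pig iron, ferromanganese}; ferrochrome, steel scrap, stainless scrap drop out. The manganese and carbon requirements are met with equality.
Optimal quantities: pig iron = 0.2756 kg, ferromanganese = 0.4781 kg.
Objective = 0.35·0.2756 + 1.19·0.4781 = 0.66540.

€0.665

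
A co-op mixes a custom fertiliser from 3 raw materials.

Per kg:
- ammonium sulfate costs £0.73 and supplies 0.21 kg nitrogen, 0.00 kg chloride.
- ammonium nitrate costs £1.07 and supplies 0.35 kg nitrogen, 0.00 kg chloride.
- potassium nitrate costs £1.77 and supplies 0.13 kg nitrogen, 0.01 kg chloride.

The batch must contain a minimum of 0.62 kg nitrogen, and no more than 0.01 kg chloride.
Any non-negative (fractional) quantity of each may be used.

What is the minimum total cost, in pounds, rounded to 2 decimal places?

£1.90

Set it up as a linear program. Let x1 = kg of ammonium sulfate, x2 = kg of ammonium nitrate, x3 = kg of potassium nitrate.
min 0.73x1 + 1.07x2 + 1.77x3 subject to:
  0.21x1 + 0.35x2 + 0.13x3 ≥ 0.62   (nitrogen)
  0.01x3 ≤ 0.01   (chloride)
  x1, x2, x3 ≥ 0.
The optimal basis is {ammonium nitrate}; ammonium sulfate, potassium nitrate drop out. The nitrogen requirement is met with equality.
Optimal quantities: ammonium nitrate = 1.7714 kg.
Cost = 1.07·1.7714 = 1.8954.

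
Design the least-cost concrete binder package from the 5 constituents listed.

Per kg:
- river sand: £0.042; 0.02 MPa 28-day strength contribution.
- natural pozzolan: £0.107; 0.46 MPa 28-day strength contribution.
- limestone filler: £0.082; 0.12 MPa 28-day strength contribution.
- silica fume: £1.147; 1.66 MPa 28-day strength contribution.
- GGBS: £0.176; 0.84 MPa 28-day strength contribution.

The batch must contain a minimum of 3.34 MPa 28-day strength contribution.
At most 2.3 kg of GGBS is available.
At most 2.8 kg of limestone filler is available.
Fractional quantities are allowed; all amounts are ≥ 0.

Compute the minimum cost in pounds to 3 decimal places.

£0.732

Treat it as an LP. Let x1 = kg of river sand, x2 = kg of natural pozzolan, x3 = kg of limestone filler, x4 = kg of silica fume, x5 = kg of GGBS.
Minimise 0.042x1 + 0.107x2 + 0.082x3 + 1.147x4 + 0.176x5 subject to:
  0.02x1 + 0.46x2 + 0.12x3 + 1.66x4 + 0.84x5 ≥ 3.34   (28-day strength contribution)
  x5 ≤ 2.3
  x3 ≤ 2.8
  x1, x2, x3, x4, x5 ≥ 0.
At the optimum only natural pozzolan, GGBS are positive (river sand, limestone filler, silica fume = 0). Binding constraints: 28-day strength contribution and the GGBS cap.
Optimal quantities: natural pozzolan = 3.061 kg, GGBS = 2.3 kg.
Hence cost = 0.107·3.061 + 0.176·2.3 = £0.73233.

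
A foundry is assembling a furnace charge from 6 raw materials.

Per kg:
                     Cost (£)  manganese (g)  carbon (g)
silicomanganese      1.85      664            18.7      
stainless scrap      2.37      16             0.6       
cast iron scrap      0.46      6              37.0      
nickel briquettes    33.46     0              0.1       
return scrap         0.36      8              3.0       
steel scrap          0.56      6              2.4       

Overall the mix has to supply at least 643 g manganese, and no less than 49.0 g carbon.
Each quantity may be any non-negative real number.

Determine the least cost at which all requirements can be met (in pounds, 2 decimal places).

Let x1 = kg of silicomanganese, x2 = kg of stainless scrap, x3 = kg of cast iron scrap, x4 = kg of nickel briquettes, x5 = kg of return scrap, x6 = kg of steel scrap.
Minimise 1.85x1 + 2.37x2 + 0.46x3 + 33.46x4 + 0.36x5 + 0.56x6 s.t.:
  664x1 + 16x2 + 6x3 + 8x5 + 6x6 ≥ 643   (manganese)
  18.7x1 + 0.6x2 + 37x3 + 0.1x4 + 3x5 + 2.4x6 ≥ 49   (carbon)
  x1, x2, x3, x4, x5, x6 ≥ 0.
At the optimum only silicomanganese, cast iron scrap are positive (stainless scrap, nickel briquettes, return scrap, steel scrap = 0). The manganese and carbon requirements are met with equality.
Optimal quantities: silicomanganese = 0.9608 kg, cast iron scrap = 0.8387 kg.
Total cost: 1.85·0.9608 + 0.46·0.8387 = 2.1633.

£2.16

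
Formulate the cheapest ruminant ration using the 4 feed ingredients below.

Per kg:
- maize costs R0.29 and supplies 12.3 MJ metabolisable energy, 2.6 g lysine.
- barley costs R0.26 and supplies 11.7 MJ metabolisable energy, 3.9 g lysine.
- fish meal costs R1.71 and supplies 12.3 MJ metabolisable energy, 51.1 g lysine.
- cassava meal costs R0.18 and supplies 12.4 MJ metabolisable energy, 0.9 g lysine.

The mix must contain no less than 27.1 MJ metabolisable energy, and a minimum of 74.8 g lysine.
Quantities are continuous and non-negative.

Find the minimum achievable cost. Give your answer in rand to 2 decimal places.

This is a linear program. Let x1 = kg of maize, x2 = kg of barley, x3 = kg of fish meal, x4 = kg of cassava meal.
Minimize 0.29x1 + 0.26x2 + 1.71x3 + 0.18x4 subject to:
  12.3x1 + 11.7x2 + 12.3x3 + 12.4x4 ≥ 27.1   (metabolisable energy)
  2.6x1 + 3.9x2 + 51.1x3 + 0.9x4 ≥ 74.8   (lysine)
  x1, x2, x3, x4 ≥ 0.
The cheapest feasible vertex uses only barley, fish meal; maize, cassava meal are not used. The metabolisable energy and lysine requirements are met with equality.
So barley = 0.8452 kg, fish meal = 1.399 kg.
Objective = 0.26·0.8452 + 1.71·1.399 = 2.6120.

R2.61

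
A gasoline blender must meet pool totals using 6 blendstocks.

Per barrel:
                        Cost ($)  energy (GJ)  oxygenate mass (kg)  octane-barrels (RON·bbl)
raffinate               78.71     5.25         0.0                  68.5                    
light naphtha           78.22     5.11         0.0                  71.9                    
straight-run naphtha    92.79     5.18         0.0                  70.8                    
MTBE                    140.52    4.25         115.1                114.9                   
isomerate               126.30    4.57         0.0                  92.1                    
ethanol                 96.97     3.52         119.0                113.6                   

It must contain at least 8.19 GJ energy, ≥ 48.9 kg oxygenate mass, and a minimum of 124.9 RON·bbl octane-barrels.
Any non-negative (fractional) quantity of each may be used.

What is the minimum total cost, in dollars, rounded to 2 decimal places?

$140.95

Set it up as a linear program. Let x1 = barrels of raffinate, x2 = barrels of light naphtha, x3 = barrels of straight-run naphtha, x4 = barrels of MTBE, x5 = barrels of isomerate, x6 = barrels of ethanol.
Minimize 78.71x1 + 78.22x2 + 92.79x3 + 140.52x4 + 126.3x5 + 96.97x6 with:
  5.25x1 + 5.11x2 + 5.18x3 + 4.25x4 + 4.57x5 + 3.52x6 ≥ 8.19   (energy)
  115.1x4 + 119x6 ≥ 48.9   (oxygenate mass)
  68.5x1 + 71.9x2 + 70.8x3 + 114.9x4 + 92.1x5 + 113.6x6 ≥ 124.9   (octane-barrels)
  x1, x2, x3, x4, x5, x6 ≥ 0.
The optimal basis is {raffinate, ethanol}; light naphtha, straight-run naphtha, MTBE, isomerate drop out. The energy and oxygenate mass requirements are met with equality.
So raffinate = 1.2845 barrels, ethanol = 0.41092 barrels.
Objective = 78.71·1.2845 + 96.97·0.41092 = 140.9499.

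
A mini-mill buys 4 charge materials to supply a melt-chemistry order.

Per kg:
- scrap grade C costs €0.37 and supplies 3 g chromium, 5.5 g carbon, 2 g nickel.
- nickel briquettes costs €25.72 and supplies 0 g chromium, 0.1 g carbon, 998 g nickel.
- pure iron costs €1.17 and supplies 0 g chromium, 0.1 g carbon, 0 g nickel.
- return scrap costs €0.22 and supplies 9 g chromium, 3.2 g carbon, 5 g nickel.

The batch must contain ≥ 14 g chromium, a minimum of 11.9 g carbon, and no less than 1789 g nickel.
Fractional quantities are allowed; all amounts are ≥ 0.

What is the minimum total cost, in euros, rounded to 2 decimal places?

Treat it as an LP. Let x1 = kg of scrap grade C, x2 = kg of nickel briquettes, x3 = kg of pure iron, x4 = kg of return scrap.
Minimise 0.37x1 + 25.72x2 + 1.17x3 + 0.22x4 subject to:
  3x1 + 9x4 ≥ 14   (chromium)
  5.5x1 + 0.1x2 + 0.1x3 + 3.2x4 ≥ 11.9   (carbon)
  2x1 + 998x2 + 5x4 ≥ 1789   (nickel)
  x1, x2, x3, x4 ≥ 0.
The optimal basis is {nickel briquettes, return scrap}; scrap grade C, pure iron drop out. The carbon and nickel requirements are met with equality.
Solving gives x2 = 1.7742, x4 = 3.6633.
Cost = 25.72·1.7742 + 0.22·3.6633 = 46.4384.

€46.44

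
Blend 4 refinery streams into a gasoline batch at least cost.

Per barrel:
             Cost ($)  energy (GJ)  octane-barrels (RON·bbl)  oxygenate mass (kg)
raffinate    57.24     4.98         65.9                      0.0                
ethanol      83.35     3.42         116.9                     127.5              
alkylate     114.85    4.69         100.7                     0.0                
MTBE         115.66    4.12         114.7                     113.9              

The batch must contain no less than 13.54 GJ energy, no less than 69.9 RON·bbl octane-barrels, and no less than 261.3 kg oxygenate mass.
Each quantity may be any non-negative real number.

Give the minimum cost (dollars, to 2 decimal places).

Treat it as an LP. Let x1 = barrels of raffinate, x2 = barrels of ethanol, x3 = barrels of alkylate, x4 = barrels of MTBE.
Minimize 57.24x1 + 83.35x2 + 114.85x3 + 115.66x4 subject to:
  4.98x1 + 3.42x2 + 4.69x3 + 4.12x4 ≥ 13.54   (energy)
  65.9x1 + 116.9x2 + 100.7x3 + 114.7x4 ≥ 69.9   (octane-barrels)
  127.5x2 + 113.9x4 ≥ 261.3   (oxygenate mass)
  x1, x2, x3, x4 ≥ 0.
At the optimum only raffinate, ethanol are positive (alkylate, MTBE = 0). The energy and oxygenate mass requirements are met with equality.
Optimal quantities: raffinate = 1.31145 barrels, ethanol = 2.04941 barrels.
Cost = 57.24·1.31145 + 83.35·2.04941 = 245.8857.

$245.89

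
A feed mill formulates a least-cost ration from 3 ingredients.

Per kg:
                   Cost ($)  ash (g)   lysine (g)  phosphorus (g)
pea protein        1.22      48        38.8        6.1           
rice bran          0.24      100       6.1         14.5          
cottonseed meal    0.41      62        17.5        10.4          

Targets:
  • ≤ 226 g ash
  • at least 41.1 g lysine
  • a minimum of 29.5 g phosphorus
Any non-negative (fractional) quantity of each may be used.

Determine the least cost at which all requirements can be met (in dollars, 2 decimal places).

Let x1 = kg of pea protein, x2 = kg of rice bran, x3 = kg of cottonseed meal.
Minimise 1.22x1 + 0.24x2 + 0.41x3 s.t.:
  48x1 + 100x2 + 62x3 ≤ 226   (ash)
  38.8x1 + 6.1x2 + 17.5x3 ≥ 41.1   (lysine)
  6.1x1 + 14.5x2 + 10.4x3 ≥ 29.5   (phosphorus)
  x1, x2, x3 ≥ 0.
At the optimum only rice bran, cottonseed meal are positive (pea protein = 0). There the lysine and phosphorus constraints are tight.
That vertex is x2 = 0.4667, x3 = 2.186.
Cost = 0.24·0.4667 + 0.41·2.186 = 1.0083.

$1.01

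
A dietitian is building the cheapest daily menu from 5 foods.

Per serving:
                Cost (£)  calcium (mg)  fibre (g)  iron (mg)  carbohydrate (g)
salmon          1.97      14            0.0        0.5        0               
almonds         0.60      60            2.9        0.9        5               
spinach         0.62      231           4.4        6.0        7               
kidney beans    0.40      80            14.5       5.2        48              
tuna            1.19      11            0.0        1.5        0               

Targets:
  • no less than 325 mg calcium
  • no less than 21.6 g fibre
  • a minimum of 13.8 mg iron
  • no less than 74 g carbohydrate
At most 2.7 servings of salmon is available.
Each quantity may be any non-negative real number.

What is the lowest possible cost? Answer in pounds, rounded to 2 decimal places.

£1.19

Let x1 = servings of salmon, x2 = servings of almonds, x3 = servings of spinach, x4 = servings of kidney beans, x5 = servings of tuna.
Minimize 1.97x1 + 0.6x2 + 0.62x3 + 0.4x4 + 1.19x5 subject to:
  14x1 + 60x2 + 231x3 + 80x4 + 11x5 ≥ 325   (calcium)
  2.9x2 + 4.4x3 + 14.5x4 ≥ 21.6   (fibre)
  0.5x1 + 0.9x2 + 6x3 + 5.2x4 + 1.5x5 ≥ 13.8   (iron)
  5x2 + 7x3 + 48x4 ≥ 74   (carbohydrate)
  x1 ≤ 2.7
  x1, x2, x3, x4, x5 ≥ 0.
The cheapest feasible vertex uses only spinach, kidney beans; salmon, almonds, tuna are not used. There the calcium and iron constraints are tight.
That vertex is x3 = 0.8125, x4 = 1.716.
Total cost: 0.62·0.8125 + 0.4·1.716 = 1.1902.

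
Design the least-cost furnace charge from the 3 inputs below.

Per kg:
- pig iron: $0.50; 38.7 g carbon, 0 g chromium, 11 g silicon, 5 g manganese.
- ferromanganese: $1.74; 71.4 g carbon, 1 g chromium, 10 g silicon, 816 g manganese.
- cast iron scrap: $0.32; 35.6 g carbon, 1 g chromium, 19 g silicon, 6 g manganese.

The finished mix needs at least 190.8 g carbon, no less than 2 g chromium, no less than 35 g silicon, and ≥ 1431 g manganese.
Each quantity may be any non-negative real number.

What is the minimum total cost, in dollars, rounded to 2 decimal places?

$3.63

Let x1 = kg of pig iron, x2 = kg of ferromanganese, x3 = kg of cast iron scrap.
Minimize 0.5x1 + 1.74x2 + 0.32x3 subject to:
  38.7x1 + 71.4x2 + 35.6x3 ≥ 190.8   (carbon)
  1x2 + 1x3 ≥ 2   (chromium)
  11x1 + 10x2 + 19x3 ≥ 35   (silicon)
  5x1 + 816x2 + 6x3 ≥ 1431   (manganese)
  x1, x2, x3 ≥ 0.
At the optimum only ferromanganese, cast iron scrap are positive (pig iron = 0). Binding constraints: carbon and manganese.
Solving gives x2 = 1.74, x3 = 1.87.
Objective = 1.74·1.74 + 0.32·1.87 = 3.6260.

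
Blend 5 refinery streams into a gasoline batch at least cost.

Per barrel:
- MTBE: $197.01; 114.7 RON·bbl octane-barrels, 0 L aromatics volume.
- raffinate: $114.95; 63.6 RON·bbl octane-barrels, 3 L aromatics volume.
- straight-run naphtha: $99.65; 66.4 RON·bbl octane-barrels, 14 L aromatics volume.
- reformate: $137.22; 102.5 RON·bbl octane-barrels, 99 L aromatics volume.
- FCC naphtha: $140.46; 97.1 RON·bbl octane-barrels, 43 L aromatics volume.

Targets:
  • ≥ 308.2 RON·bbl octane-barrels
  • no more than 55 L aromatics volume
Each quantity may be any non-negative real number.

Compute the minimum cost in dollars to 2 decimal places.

$472.80

Let x1 = barrels of MTBE, x2 = barrels of raffinate, x3 = barrels of straight-run naphtha, x4 = barrels of reformate, x5 = barrels of FCC naphtha.
min 197.01x1 + 114.95x2 + 99.65x3 + 137.22x4 + 140.46x5 s.t.:
  114.7x1 + 63.6x2 + 66.4x3 + 102.5x4 + 97.1x5 ≥ 308.2   (octane-barrels)
  3x2 + 14x3 + 99x4 + 43x5 ≤ 55   (aromatics volume)
  x1, x2, x3, x4, x5 ≥ 0.
The minimum-cost mix takes nothing from raffinate, reformate, FCC naphtha — only MTBE, straight-run naphtha. There the octane-barrels and aromatics volume constraints are tight.
Optimal quantities: MTBE = 0.41275 barrels, straight-run naphtha = 3.9286 barrels.
Objective = 197.01·0.41275 + 99.65·3.9286 = 472.8009.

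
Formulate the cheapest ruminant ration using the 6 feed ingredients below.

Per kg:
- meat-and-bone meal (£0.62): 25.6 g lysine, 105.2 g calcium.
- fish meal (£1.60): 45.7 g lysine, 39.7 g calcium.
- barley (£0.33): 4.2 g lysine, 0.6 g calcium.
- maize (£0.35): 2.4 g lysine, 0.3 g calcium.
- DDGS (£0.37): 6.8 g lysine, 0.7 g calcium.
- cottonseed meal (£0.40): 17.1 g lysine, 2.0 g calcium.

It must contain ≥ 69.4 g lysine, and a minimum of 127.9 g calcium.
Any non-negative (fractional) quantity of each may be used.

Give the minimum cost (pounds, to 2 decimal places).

£1.65

Let x1 = kg of meat-and-bone meal, x2 = kg of fish meal, x3 = kg of barley, x4 = kg of maize, x5 = kg of DDGS, x6 = kg of cottonseed meal.
Minimize 0.62x1 + 1.6x2 + 0.33x3 + 0.35x4 + 0.37x5 + 0.4x6 subject to:
  25.6x1 + 45.7x2 + 4.2x3 + 2.4x4 + 6.8x5 + 17.1x6 ≥ 69.4   (lysine)
  105.2x1 + 39.7x2 + 0.6x3 + 0.3x4 + 0.7x5 + 2x6 ≥ 127.9   (calcium)
  x1, x2, x3, x4, x5, x6 ≥ 0.
At the optimum only meat-and-bone meal, cottonseed meal are positive (fish meal, barley, maize, DDGS = 0). Binding constraints: lysine and calcium.
That vertex is x1 = 1.172, x6 = 2.304.
Hence cost = 0.62·1.172 + 0.4·2.304 = £1.6482.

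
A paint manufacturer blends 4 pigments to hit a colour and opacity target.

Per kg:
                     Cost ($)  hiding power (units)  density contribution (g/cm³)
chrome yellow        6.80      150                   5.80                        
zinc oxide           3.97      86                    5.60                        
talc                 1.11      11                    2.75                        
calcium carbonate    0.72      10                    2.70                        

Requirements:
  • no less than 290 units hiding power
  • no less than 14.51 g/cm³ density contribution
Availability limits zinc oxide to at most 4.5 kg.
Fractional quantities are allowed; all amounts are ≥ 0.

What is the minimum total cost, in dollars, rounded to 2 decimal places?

$13.25

Let x1 = kg of chrome yellow, x2 = kg of zinc oxide, x3 = kg of talc, x4 = kg of calcium carbonate.
Minimise 6.8x1 + 3.97x2 + 1.11x3 + 0.72x4 s.t.:
  150x1 + 86x2 + 11x3 + 10x4 ≥ 290   (hiding power)
  5.8x1 + 5.6x2 + 2.75x3 + 2.7x4 ≥ 14.51   (density contribution)
  x2 ≤ 4.5
  x1, x2, x3, x4 ≥ 0.
The optimal basis is {chrome yellow, zinc oxide}; talc, calcium carbonate drop out. The hiding power and density contribution requirements are met with equality.
Optimal quantities: chrome yellow = 1.102 kg, zinc oxide = 1.449 kg.
Cost = 6.8·1.102 + 3.97·1.449 = 13.2461.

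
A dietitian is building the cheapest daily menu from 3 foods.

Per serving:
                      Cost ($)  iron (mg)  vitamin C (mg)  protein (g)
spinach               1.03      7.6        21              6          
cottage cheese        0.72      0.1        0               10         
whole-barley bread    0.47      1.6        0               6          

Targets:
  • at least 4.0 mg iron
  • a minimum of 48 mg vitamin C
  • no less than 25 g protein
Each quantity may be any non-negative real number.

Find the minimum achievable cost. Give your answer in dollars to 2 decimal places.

Let x1 = servings of spinach, x2 = servings of cottage cheese, x3 = servings of whole-barley bread.
Minimize 1.03x1 + 0.72x2 + 0.47x3 with:
  7.6x1 + 0.1x2 + 1.6x3 ≥ 4   (iron)
  21x1 ≥ 48   (vitamin C)
  6x1 + 10x2 + 6x3 ≥ 25   (protein)
  x1, x2, x3 ≥ 0.
At the optimum only spinach, cottage cheese are positive (whole-barley bread = 0). There the vitamin C and protein constraints are tight.
So spinach = 2.286 servings, cottage cheese = 1.129 servings.
Hence cost = 1.03·2.286 + 0.72·1.129 = $3.1675.

$3.17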